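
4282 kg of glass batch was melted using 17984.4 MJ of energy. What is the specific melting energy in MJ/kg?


Rearrange E = m * s for s:
  s = E / m
  s = 17984.4 / 4282 = 4.2 MJ/kg

4.2 MJ/kg


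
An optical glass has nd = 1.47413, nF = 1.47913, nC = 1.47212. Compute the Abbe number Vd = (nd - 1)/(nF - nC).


Abbe number formula: Vd = (nd - 1) / (nF - nC)
  nd - 1 = 1.47413 - 1 = 0.47413
  nF - nC = 1.47913 - 1.47212 = 0.00701
  Vd = 0.47413 / 0.00701 = 67.64

67.64


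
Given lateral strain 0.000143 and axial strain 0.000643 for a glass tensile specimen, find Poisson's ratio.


Poisson's ratio: nu = lateral strain / axial strain
  nu = 0.000143 / 0.000643 = 0.2224

0.2224


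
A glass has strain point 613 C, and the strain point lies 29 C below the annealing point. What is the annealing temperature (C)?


T_anneal = T_strain + gap:
  T_anneal = 613 + 29 = 642 C

642 C


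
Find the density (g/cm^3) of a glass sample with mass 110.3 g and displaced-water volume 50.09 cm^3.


Use the definition of density:
  rho = mass / volume
  rho = 110.3 / 50.09 = 2.202 g/cm^3

2.202 g/cm^3


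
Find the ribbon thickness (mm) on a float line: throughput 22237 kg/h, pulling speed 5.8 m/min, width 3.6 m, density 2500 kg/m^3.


Ribbon cross-section from mass balance:
  Volume rate = throughput / density = 22237 / 2500 = 8.8948 m^3/h
  thickness = volume rate / (speed * 60 * width), i.e.
  thickness = throughput / (60 * speed * width * density) * 1000
  thickness = 22237 / (60 * 5.8 * 3.6 * 2500) * 1000 = 7.1 mm

7.1 mm


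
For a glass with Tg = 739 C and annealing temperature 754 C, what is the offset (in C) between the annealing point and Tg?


Offset = T_anneal - Tg:
  offset = 754 - 739 = 15 C

15 C


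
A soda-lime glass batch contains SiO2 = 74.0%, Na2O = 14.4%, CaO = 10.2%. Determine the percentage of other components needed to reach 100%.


Sum the three major oxides:
  SiO2 + Na2O + CaO = 74.0 + 14.4 + 10.2 = 98.6%
Subtract from 100%:
  Others = 100 - 98.6 = 1.4%

1.4%


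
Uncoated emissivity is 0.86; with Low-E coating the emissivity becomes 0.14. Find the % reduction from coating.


Percentage reduction = (1 - coated/uncoated) * 100
  Ratio = 0.14 / 0.86 = 0.1628
  Reduction = (1 - 0.1628) * 100 = 83.7%

83.7%


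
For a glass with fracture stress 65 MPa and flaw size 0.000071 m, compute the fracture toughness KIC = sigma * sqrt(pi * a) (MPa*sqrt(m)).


Fracture toughness: KIC = sigma * sqrt(pi * a)
  pi * a = pi * 0.000071 = 0.000223053
  sqrt(pi * a) = 0.014935
  KIC = 65 * 0.014935 = 0.971 MPa*sqrt(m)

0.971 MPa*sqrt(m)


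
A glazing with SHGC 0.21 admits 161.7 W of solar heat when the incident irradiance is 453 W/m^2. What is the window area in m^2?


Rearrange Q = Area * SHGC * Irradiance:
  Area = Q / (SHGC * Irradiance)
  Area = 161.7 / (0.21 * 453) = 1.7 m^2

1.7 m^2


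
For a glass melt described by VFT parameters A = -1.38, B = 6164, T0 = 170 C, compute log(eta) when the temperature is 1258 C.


VFT equation: log(eta) = A + B / (T - T0)
  T - T0 = 1258 - 170 = 1088
  B / (T - T0) = 6164 / 1088 = 5.665
  log(eta) = -1.38 + 5.665 = 4.285

4.285


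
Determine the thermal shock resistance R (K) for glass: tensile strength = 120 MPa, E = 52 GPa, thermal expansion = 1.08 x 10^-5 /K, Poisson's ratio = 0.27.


Thermal shock resistance: R = sigma * (1 - nu) / (E * alpha)
  Numerator = 120 * (1 - 0.27) = 87.6
  Denominator = 52 * 1000 * (1.08 x 10^-5) = 0.5616
  R = 87.6 / 0.5616 = 156.0 K

156.0 K


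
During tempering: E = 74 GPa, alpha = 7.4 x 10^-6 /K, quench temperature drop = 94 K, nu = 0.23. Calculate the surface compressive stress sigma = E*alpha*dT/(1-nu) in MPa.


Tempering stress: sigma = E * alpha * dT / (1 - nu)
  E (MPa) = 74 * 1000 = 74000
  Numerator = 74000 * (7.4 x 10^-6) * 94 = 51.4744
  Denominator = 1 - 0.23 = 0.77
  sigma = 51.4744 / 0.77 = 66.8 MPa

66.8 MPa


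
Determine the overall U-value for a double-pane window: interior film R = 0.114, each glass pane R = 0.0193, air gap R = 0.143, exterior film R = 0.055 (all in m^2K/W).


Total thermal resistance (series):
  R_total = R_in + R_glass + R_air + R_glass + R_out
  R_total = 0.114 + 0.0193 + 0.143 + 0.0193 + 0.055 = 0.3506 m^2K/W
U-value = 1 / R_total = 1 / 0.3506 = 2.852 W/m^2K

2.852 W/m^2K


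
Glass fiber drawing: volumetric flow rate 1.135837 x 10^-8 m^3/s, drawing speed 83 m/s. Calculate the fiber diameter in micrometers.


Cross-sectional area from continuity:
  A = Q / v = 1.135837 x 10^-8 / 83 = 1.368478 x 10^-10 m^2
Diameter from circular cross-section:
  d = sqrt(4A / pi) * 10^6 (m -> um)
  d = sqrt(4 * 1.368478 x 10^-10 / pi) * 10^6 = 13.2 um

13.2 um


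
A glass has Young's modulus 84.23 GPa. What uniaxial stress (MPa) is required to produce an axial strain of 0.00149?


Rearrange E = sigma / epsilon:
  sigma = E * epsilon
  E (MPa) = 84.23 * 1000 = 84230
  sigma = 84230 * 0.00149 = 125.5 MPa

125.5 MPa


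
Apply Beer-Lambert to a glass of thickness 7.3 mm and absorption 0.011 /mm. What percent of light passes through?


Beer-Lambert law: T = exp(-alpha * thickness)
  exponent = -0.011 * 7.3 = -0.0803
  T = exp(-0.0803) = 0.9228
  Percentage = 0.9228 * 100 = 92.28%

92.28%


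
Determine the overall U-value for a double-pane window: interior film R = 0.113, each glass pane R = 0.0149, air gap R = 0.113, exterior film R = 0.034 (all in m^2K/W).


Total thermal resistance (series):
  R_total = R_in + R_glass + R_air + R_glass + R_out
  R_total = 0.113 + 0.0149 + 0.113 + 0.0149 + 0.034 = 0.2898 m^2K/W
U-value = 1 / R_total = 1 / 0.2898 = 3.451 W/m^2K

3.451 W/m^2K


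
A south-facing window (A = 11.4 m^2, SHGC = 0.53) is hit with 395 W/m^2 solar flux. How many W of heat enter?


Solar heat gain: Q = Area * SHGC * Irradiance
  Q = 11.4 * 0.53 * 395 = 2386.6 W

2386.6 W


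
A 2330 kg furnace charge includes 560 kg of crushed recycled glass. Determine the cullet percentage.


Cullet ratio = (cullet mass / total batch mass) * 100
  Ratio = 560 / 2330 * 100 = 24.03%

24.03%


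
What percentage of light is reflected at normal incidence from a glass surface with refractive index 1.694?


Fresnel reflectance at normal incidence:
  R = ((n - 1)/(n + 1))^2
  (n - 1)/(n + 1) = (1.694 - 1)/(1.694 + 1) = 0.25761
  R = 0.25761^2 = 0.0663629
  R(%) = 0.0663629 * 100 = 6.636%

6.636%


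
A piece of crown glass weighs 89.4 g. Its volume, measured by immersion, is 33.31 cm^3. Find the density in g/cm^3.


Use the definition of density:
  rho = mass / volume
  rho = 89.4 / 33.31 = 2.684 g/cm^3

2.684 g/cm^3


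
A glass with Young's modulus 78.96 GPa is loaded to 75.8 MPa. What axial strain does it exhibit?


Rearrange E = sigma / epsilon:
  epsilon = sigma / E
  E (MPa) = 78.96 * 1000 = 78960
  epsilon = 75.8 / 78960 = 0.00096

0.00096


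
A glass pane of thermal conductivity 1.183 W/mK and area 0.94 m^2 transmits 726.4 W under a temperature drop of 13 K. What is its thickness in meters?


Fourier's law: t = k * A * dT / Q
  t = 1.183 * 0.94 * 13 / 726.4
  t = 14.45626 / 726.4 = 0.0199 m

0.0199 m


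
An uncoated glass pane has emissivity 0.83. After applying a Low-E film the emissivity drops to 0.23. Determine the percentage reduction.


Percentage reduction = (1 - coated/uncoated) * 100
  Ratio = 0.23 / 0.83 = 0.2771
  Reduction = (1 - 0.2771) * 100 = 72.3%

72.3%


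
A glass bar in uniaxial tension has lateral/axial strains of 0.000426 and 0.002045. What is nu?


Poisson's ratio: nu = lateral strain / axial strain
  nu = 0.000426 / 0.002045 = 0.2083

0.2083


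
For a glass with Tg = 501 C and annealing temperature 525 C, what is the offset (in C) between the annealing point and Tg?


Offset = T_anneal - Tg:
  offset = 525 - 501 = 24 C

24 C


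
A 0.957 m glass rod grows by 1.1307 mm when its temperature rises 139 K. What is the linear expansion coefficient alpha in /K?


Rearrange dL = alpha * L0 * dT for alpha:
  alpha = dL / (L0 * dT)
  alpha = (1.1307 / 1000) / (0.957 * 139) = 0.0000085 /K = 8.5 x 10^-6 /K

8.5 x 10^-6 /K


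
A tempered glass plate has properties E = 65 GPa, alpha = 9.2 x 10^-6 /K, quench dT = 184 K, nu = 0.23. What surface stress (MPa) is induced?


Tempering stress: sigma = E * alpha * dT / (1 - nu)
  E (MPa) = 65 * 1000 = 65000
  Numerator = 65000 * (9.2 x 10^-6) * 184 = 110.032
  Denominator = 1 - 0.23 = 0.77
  sigma = 110.032 / 0.77 = 142.9 MPa

142.9 MPa


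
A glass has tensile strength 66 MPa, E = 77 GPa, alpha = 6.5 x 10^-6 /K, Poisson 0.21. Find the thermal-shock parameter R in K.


Thermal shock resistance: R = sigma * (1 - nu) / (E * alpha)
  Numerator = 66 * (1 - 0.21) = 52.14
  Denominator = 77 * 1000 * (6.5 x 10^-6) = 0.5005
  R = 52.14 / 0.5005 = 104.2 K

104.2 K


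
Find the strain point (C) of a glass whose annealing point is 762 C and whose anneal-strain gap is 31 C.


Strain point = annealing point - difference:
  T_strain = 762 - 31 = 731 C

731 C


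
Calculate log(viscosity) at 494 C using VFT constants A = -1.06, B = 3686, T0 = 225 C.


VFT equation: log(eta) = A + B / (T - T0)
  T - T0 = 494 - 225 = 269
  B / (T - T0) = 3686 / 269 = 13.703
  log(eta) = -1.06 + 13.703 = 12.643

12.643


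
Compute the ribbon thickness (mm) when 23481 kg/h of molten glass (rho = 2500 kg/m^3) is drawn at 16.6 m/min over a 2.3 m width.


Ribbon cross-section from mass balance:
  Volume rate = throughput / density = 23481 / 2500 = 9.3924 m^3/h
  thickness = volume rate / (speed * 60 * width), i.e.
  thickness = throughput / (60 * speed * width * density) * 1000
  thickness = 23481 / (60 * 16.6 * 2.3 * 2500) * 1000 = 4.1 mm

4.1 mm


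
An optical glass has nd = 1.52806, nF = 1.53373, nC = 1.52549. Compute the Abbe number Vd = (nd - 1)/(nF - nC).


Abbe number formula: Vd = (nd - 1) / (nF - nC)
  nd - 1 = 1.52806 - 1 = 0.52806
  nF - nC = 1.53373 - 1.52549 = 0.00824
  Vd = 0.52806 / 0.00824 = 64.08

64.08


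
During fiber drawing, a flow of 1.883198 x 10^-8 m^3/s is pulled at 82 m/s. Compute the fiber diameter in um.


Cross-sectional area from continuity:
  A = Q / v = 1.883198 x 10^-8 / 82 = 2.296583 x 10^-10 m^2
Diameter from circular cross-section:
  d = sqrt(4A / pi) * 10^6 (m -> um)
  d = sqrt(4 * 2.296583 x 10^-10 / pi) * 10^6 = 17.1 um

17.1 um


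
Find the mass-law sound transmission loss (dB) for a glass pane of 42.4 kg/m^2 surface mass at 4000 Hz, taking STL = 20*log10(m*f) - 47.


Mass law: STL = 20 * log10(m * f) - 47
  m * f = 42.4 * 4000 = 169600
  log10(169600) = 5.22943
  STL = 20 * 5.22943 - 47 = 104.5886 - 47 = 57.6 dB

57.6 dB


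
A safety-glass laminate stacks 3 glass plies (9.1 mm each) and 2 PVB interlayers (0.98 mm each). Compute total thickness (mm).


Total thickness = glass contribution + PVB contribution
  Glass: 3 * 9.1 = 27.3 mm
  PVB: 2 * 0.98 = 1.96 mm
  Total = 27.3 + 1.96 = 29.26 mm

29.26 mm


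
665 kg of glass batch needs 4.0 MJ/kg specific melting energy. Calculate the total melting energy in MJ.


Total energy = mass * specific energy
  E = 665 * 4.0 = 2660 MJ

2660 MJ


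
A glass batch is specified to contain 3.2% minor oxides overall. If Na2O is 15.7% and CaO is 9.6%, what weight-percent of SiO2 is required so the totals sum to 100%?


Known pieces sum to 100%:
  SiO2 = 100 - (others + Na2O + CaO)
  SiO2 = 100 - (3.2 + 15.7 + 9.6) = 71.5%

71.5%


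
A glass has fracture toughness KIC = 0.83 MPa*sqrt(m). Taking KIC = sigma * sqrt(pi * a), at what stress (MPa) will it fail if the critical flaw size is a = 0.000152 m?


Rearrange KIC = sigma * sqrt(pi * a):
  sigma = KIC / sqrt(pi * a)
  sqrt(pi * 0.000152) = 0.021852
  sigma = 0.83 / 0.021852 = 37.98 MPa

37.98 MPa


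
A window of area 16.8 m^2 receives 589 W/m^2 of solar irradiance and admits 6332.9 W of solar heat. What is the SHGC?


Rearrange Q = Area * SHGC * Irradiance:
  SHGC = Q / (Area * Irradiance)
  SHGC = 6332.9 / (16.8 * 589) = 0.64

0.64


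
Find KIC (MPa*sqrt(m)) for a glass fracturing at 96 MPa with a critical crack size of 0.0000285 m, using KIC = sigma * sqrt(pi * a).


Fracture toughness: KIC = sigma * sqrt(pi * a)
  pi * a = pi * 0.0000285 = 0.000089535
  sqrt(pi * a) = 0.009462
  KIC = 96 * 0.009462 = 0.908 MPa*sqrt(m)

0.908 MPa*sqrt(m)


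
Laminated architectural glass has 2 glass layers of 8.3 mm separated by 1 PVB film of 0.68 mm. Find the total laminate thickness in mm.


Total thickness = glass contribution + PVB contribution
  Glass: 2 * 8.3 = 16.6 mm
  PVB: 1 * 0.68 = 0.68 mm
  Total = 16.6 + 0.68 = 17.28 mm

17.28 mm


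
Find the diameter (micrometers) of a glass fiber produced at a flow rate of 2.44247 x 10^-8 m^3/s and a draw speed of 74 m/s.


Cross-sectional area from continuity:
  A = Q / v = 2.44247 x 10^-8 / 74 = 3.300635 x 10^-10 m^2
Diameter from circular cross-section:
  d = sqrt(4A / pi) * 10^6 (m -> um)
  d = sqrt(4 * 3.300635 x 10^-10 / pi) * 10^6 = 20.5 um

20.5 um


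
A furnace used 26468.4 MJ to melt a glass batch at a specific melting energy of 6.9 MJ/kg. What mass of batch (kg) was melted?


Rearrange E = m * s for m:
  m = E / s
  m = 26468.4 / 6.9 = 3836.0 kg

3836.0 kg


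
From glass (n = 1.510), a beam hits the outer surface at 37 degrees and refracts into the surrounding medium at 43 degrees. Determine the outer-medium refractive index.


Apply Snell's law: n1 * sin(theta1) = n2 * sin(theta2)
  n2 = n1 * sin(theta1) / sin(theta2)
  sin(37) = 0.601815
  sin(43) = 0.681998
  n2 = 1.510 * 0.601815 / 0.681998 = 1.3325

1.3325


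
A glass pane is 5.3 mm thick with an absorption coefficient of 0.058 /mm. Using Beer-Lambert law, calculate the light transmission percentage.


Beer-Lambert law: T = exp(-alpha * thickness)
  exponent = -0.058 * 5.3 = -0.3074
  T = exp(-0.3074) = 0.7354
  Percentage = 0.7354 * 100 = 73.54%

73.54%


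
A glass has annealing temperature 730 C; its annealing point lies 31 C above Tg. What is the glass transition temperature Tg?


Rearrange T_anneal = Tg + offset for Tg:
  Tg = T_anneal - offset = 730 - 31 = 699 C

699 C


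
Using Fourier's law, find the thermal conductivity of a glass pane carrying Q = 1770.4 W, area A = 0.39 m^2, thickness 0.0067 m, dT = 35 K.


Fourier's law rearranged: k = Q * t / (A * dT)
  Numerator = 1770.4 * 0.0067 = 11.86168
  Denominator = 0.39 * 35 = 13.65
  k = 11.86168 / 13.65 = 0.869 W/mK

0.869 W/mK


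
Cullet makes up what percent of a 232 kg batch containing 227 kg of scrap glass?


Cullet ratio = (cullet mass / total batch mass) * 100
  Ratio = 227 / 232 * 100 = 97.84%

97.84%


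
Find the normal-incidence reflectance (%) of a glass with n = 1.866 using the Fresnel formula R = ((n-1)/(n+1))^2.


Fresnel reflectance at normal incidence:
  R = ((n - 1)/(n + 1))^2
  (n - 1)/(n + 1) = (1.866 - 1)/(1.866 + 1) = 0.302163
  R = 0.302163^2 = 0.0913025
  R(%) = 0.0913025 * 100 = 9.13%

9.13%


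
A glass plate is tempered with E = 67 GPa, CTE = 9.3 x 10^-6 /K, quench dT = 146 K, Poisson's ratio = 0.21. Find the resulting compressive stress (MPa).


Tempering stress: sigma = E * alpha * dT / (1 - nu)
  E (MPa) = 67 * 1000 = 67000
  Numerator = 67000 * (9.3 x 10^-6) * 146 = 90.9726
  Denominator = 1 - 0.21 = 0.79
  sigma = 90.9726 / 0.79 = 115.2 MPa

115.2 MPa


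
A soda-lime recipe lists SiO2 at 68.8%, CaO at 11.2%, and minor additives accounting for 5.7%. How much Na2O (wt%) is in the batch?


Pieces sum to 100%:
  Na2O = 100 - (SiO2 + CaO + others)
  Na2O = 100 - (68.8 + 11.2 + 5.7) = 14.3%

14.3%


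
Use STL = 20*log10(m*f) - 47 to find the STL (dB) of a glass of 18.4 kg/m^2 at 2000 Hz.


Mass law: STL = 20 * log10(m * f) - 47
  m * f = 18.4 * 2000 = 36800
  log10(36800) = 4.56585
  STL = 20 * 4.56585 - 47 = 91.317 - 47 = 44.3 dB

44.3 dB


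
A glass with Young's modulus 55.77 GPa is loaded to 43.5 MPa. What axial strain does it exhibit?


Rearrange E = sigma / epsilon:
  epsilon = sigma / E
  E (MPa) = 55.77 * 1000 = 55770
  epsilon = 43.5 / 55770 = 0.00078

0.00078


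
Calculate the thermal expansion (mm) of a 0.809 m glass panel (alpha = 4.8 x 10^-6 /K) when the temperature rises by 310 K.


Thermal expansion formula: dL = alpha * L0 * dT
  dL = (4.8 x 10^-6) * 0.809 * 310 = 0.00120379 m
Convert to mm: 0.00120379 * 1000 = 1.2038 mm

1.2038 mm


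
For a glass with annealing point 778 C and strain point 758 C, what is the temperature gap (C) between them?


Gap = T_anneal - T_strain:
  gap = 778 - 758 = 20 C

20 C


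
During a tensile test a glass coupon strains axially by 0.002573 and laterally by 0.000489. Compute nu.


Poisson's ratio: nu = lateral strain / axial strain
  nu = 0.000489 / 0.002573 = 0.1901

0.1901


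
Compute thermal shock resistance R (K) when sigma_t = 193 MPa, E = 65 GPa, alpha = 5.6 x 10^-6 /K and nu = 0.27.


Thermal shock resistance: R = sigma * (1 - nu) / (E * alpha)
  Numerator = 193 * (1 - 0.27) = 140.89
  Denominator = 65 * 1000 * (5.6 x 10^-6) = 0.364
  R = 140.89 / 0.364 = 387.1 K

387.1 K


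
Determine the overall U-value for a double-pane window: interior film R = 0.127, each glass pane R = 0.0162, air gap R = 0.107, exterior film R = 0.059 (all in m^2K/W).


Total thermal resistance (series):
  R_total = R_in + R_glass + R_air + R_glass + R_out
  R_total = 0.127 + 0.0162 + 0.107 + 0.0162 + 0.059 = 0.3254 m^2K/W
U-value = 1 / R_total = 1 / 0.3254 = 3.073 W/m^2K

3.073 W/m^2K


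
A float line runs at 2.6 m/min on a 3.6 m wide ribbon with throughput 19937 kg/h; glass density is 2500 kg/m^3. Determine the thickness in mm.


Ribbon cross-section from mass balance:
  Volume rate = throughput / density = 19937 / 2500 = 7.9748 m^3/h
  thickness = volume rate / (speed * 60 * width), i.e.
  thickness = throughput / (60 * speed * width * density) * 1000
  thickness = 19937 / (60 * 2.6 * 3.6 * 2500) * 1000 = 14.2 mm

14.2 mm


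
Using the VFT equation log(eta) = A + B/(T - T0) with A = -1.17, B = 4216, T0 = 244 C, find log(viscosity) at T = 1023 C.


VFT equation: log(eta) = A + B / (T - T0)
  T - T0 = 1023 - 244 = 779
  B / (T - T0) = 4216 / 779 = 5.412
  log(eta) = -1.17 + 5.412 = 4.242

4.242


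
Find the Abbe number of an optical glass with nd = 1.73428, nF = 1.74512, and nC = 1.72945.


Abbe number formula: Vd = (nd - 1) / (nF - nC)
  nd - 1 = 1.73428 - 1 = 0.73428
  nF - nC = 1.74512 - 1.72945 = 0.01567
  Vd = 0.73428 / 0.01567 = 46.86

46.86


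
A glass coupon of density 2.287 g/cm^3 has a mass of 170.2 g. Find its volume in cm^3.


Rearrange rho = m / V:
  V = m / rho
  V = 170.2 / 2.287 = 74.421 cm^3

74.421 cm^3


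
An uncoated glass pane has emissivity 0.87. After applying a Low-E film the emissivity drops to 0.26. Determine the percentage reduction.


Percentage reduction = (1 - coated/uncoated) * 100
  Ratio = 0.26 / 0.87 = 0.2989
  Reduction = (1 - 0.2989) * 100 = 70.1%

70.1%


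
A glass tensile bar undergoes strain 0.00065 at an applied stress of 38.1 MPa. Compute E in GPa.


Young's modulus: E = stress / strain
  E = 38.1 MPa / 0.00065 = 58615.38 MPa
Convert to GPa: 58615.38 / 1000 = 58.62 GPa

58.62 GPa


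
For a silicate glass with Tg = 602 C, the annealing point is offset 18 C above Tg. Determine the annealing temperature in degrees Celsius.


The annealing temperature is Tg plus the offset:
  T_anneal = 602 + 18 = 620 C

620 C


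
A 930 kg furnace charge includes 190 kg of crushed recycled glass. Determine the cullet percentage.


Cullet ratio = (cullet mass / total batch mass) * 100
  Ratio = 190 / 930 * 100 = 20.43%

20.43%


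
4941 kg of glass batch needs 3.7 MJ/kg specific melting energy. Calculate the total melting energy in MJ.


Total energy = mass * specific energy
  E = 4941 * 3.7 = 18281.7 MJ

18281.7 MJ


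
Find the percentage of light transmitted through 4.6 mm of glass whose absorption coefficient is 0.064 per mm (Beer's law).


Beer-Lambert law: T = exp(-alpha * thickness)
  exponent = -0.064 * 4.6 = -0.2944
  T = exp(-0.2944) = 0.745
  Percentage = 0.745 * 100 = 74.5%

74.5%


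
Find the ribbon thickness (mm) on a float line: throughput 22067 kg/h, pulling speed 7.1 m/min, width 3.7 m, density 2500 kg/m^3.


Ribbon cross-section from mass balance:
  Volume rate = throughput / density = 22067 / 2500 = 8.8268 m^3/h
  thickness = volume rate / (speed * 60 * width), i.e.
  thickness = throughput / (60 * speed * width * density) * 1000
  thickness = 22067 / (60 * 7.1 * 3.7 * 2500) * 1000 = 5.6 mm

5.6 mm


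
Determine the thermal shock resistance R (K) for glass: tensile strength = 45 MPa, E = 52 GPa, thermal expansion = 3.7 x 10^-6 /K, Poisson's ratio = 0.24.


Thermal shock resistance: R = sigma * (1 - nu) / (E * alpha)
  Numerator = 45 * (1 - 0.24) = 34.2
  Denominator = 52 * 1000 * (3.7 x 10^-6) = 0.1924
  R = 34.2 / 0.1924 = 177.8 K

177.8 K


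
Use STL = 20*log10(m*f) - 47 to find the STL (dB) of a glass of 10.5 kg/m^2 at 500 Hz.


Mass law: STL = 20 * log10(m * f) - 47
  m * f = 10.5 * 500 = 5250
  log10(5250) = 3.72016
  STL = 20 * 3.72016 - 47 = 74.4032 - 47 = 27.4 dB

27.4 dB


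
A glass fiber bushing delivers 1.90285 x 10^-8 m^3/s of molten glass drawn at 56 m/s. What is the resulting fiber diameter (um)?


Cross-sectional area from continuity:
  A = Q / v = 1.90285 x 10^-8 / 56 = 3.397946 x 10^-10 m^2
Diameter from circular cross-section:
  d = sqrt(4A / pi) * 10^6 (m -> um)
  d = sqrt(4 * 3.397946 x 10^-10 / pi) * 10^6 = 20.8 um

20.8 um


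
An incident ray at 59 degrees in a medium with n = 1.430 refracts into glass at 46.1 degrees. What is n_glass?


Apply Snell's law: n1 * sin(theta1) = n2 * sin(theta2)
  n2 = n1 * sin(theta1) / sin(theta2)
  sin(59) = 0.857167
  sin(46.1) = 0.720551
  n2 = 1.430 * 0.857167 / 0.720551 = 1.7011

1.7011


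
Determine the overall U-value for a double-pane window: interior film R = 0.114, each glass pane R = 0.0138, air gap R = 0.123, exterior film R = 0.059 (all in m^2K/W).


Total thermal resistance (series):
  R_total = R_in + R_glass + R_air + R_glass + R_out
  R_total = 0.114 + 0.0138 + 0.123 + 0.0138 + 0.059 = 0.3236 m^2K/W
U-value = 1 / R_total = 1 / 0.3236 = 3.09 W/m^2K

3.09 W/m^2K


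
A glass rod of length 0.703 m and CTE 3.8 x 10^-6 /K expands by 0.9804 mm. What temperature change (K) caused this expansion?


Rearrange dL = alpha * L0 * dT for dT:
  dT = dL / (alpha * L0)
  dL (m) = 0.9804 / 1000 = 0.0009804
  dT = 0.0009804 / ((3.8 x 10^-6) * 0.703) = 367.0 K

367.0 K


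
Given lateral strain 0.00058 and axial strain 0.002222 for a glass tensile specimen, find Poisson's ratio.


Poisson's ratio: nu = lateral strain / axial strain
  nu = 0.00058 / 0.002222 = 0.261

0.261


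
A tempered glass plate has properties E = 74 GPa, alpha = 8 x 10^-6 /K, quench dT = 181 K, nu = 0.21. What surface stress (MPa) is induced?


Tempering stress: sigma = E * alpha * dT / (1 - nu)
  E (MPa) = 74 * 1000 = 74000
  Numerator = 74000 * (8 x 10^-6) * 181 = 107.152
  Denominator = 1 - 0.21 = 0.79
  sigma = 107.152 / 0.79 = 135.6 MPa

135.6 MPa


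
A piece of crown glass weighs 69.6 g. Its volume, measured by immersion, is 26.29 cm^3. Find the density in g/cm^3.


Use the definition of density:
  rho = mass / volume
  rho = 69.6 / 26.29 = 2.647 g/cm^3

2.647 g/cm^3


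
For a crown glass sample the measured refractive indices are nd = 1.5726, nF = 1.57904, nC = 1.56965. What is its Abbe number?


Abbe number formula: Vd = (nd - 1) / (nF - nC)
  nd - 1 = 1.5726 - 1 = 0.5726
  nF - nC = 1.57904 - 1.56965 = 0.00939
  Vd = 0.5726 / 0.00939 = 60.98

60.98


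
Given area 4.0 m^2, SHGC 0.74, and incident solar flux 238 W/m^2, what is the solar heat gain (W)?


Solar heat gain: Q = Area * SHGC * Irradiance
  Q = 4.0 * 0.74 * 238 = 704.5 W

704.5 W


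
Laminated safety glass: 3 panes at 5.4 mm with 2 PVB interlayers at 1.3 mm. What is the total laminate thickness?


Total thickness = glass contribution + PVB contribution
  Glass: 3 * 5.4 = 16.2 mm
  PVB: 2 * 1.3 = 2.6 mm
  Total = 16.2 + 2.6 = 18.8 mm

18.8 mm


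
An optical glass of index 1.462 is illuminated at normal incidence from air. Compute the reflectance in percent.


Fresnel reflectance at normal incidence:
  R = ((n - 1)/(n + 1))^2
  (n - 1)/(n + 1) = (1.462 - 1)/(1.462 + 1) = 0.187652
  R = 0.187652^2 = 0.0352133
  R(%) = 0.0352133 * 100 = 3.521%

3.521%


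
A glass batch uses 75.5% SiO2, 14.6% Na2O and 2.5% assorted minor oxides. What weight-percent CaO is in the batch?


Pieces sum to 100%:
  CaO = 100 - (SiO2 + Na2O + others)
  CaO = 100 - (75.5 + 14.6 + 2.5) = 7.4%

7.4%


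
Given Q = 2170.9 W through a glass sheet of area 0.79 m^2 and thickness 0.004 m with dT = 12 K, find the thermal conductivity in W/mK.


Fourier's law rearranged: k = Q * t / (A * dT)
  Numerator = 2170.9 * 0.004 = 8.6836
  Denominator = 0.79 * 12 = 9.48
  k = 8.6836 / 9.48 = 0.916 W/mK

0.916 W/mK


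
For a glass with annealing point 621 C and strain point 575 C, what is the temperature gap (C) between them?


Gap = T_anneal - T_strain:
  gap = 621 - 575 = 46 C

46 C


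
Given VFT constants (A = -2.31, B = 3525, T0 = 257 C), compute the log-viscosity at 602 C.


VFT equation: log(eta) = A + B / (T - T0)
  T - T0 = 602 - 257 = 345
  B / (T - T0) = 3525 / 345 = 10.217
  log(eta) = -2.31 + 10.217 = 7.907

7.907


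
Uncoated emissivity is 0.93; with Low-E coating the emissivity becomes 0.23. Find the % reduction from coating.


Percentage reduction = (1 - coated/uncoated) * 100
  Ratio = 0.23 / 0.93 = 0.2473
  Reduction = (1 - 0.2473) * 100 = 75.3%

75.3%


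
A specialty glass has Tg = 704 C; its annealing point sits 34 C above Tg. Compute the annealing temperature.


The annealing temperature is Tg plus the offset:
  T_anneal = 704 + 34 = 738 C

738 C


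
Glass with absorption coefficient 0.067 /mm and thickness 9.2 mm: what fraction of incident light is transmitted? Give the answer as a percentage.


Beer-Lambert law: T = exp(-alpha * thickness)
  exponent = -0.067 * 9.2 = -0.6164
  T = exp(-0.6164) = 0.5399
  Percentage = 0.5399 * 100 = 53.99%

53.99%


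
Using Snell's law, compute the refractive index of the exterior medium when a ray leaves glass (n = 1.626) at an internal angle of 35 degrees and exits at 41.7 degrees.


Apply Snell's law: n1 * sin(theta1) = n2 * sin(theta2)
  n2 = n1 * sin(theta1) / sin(theta2)
  sin(35) = 0.573576
  sin(41.7) = 0.66523
  n2 = 1.626 * 0.573576 / 0.66523 = 1.402

1.402


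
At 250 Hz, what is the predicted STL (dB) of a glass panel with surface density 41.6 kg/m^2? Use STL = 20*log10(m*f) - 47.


Mass law: STL = 20 * log10(m * f) - 47
  m * f = 41.6 * 250 = 10400
  log10(10400) = 4.01703
  STL = 20 * 4.01703 - 47 = 80.3406 - 47 = 33.3 dB

33.3 dB


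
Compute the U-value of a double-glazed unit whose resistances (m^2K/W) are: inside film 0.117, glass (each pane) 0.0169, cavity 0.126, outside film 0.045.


Total thermal resistance (series):
  R_total = R_in + R_glass + R_air + R_glass + R_out
  R_total = 0.117 + 0.0169 + 0.126 + 0.0169 + 0.045 = 0.3218 m^2K/W
U-value = 1 / R_total = 1 / 0.3218 = 3.108 W/m^2K

3.108 W/m^2K


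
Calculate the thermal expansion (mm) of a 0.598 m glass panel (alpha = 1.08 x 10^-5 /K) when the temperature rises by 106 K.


Thermal expansion formula: dL = alpha * L0 * dT
  dL = (1.08 x 10^-5) * 0.598 * 106 = 0.00068459 m
Convert to mm: 0.00068459 * 1000 = 0.6846 mm

0.6846 mm


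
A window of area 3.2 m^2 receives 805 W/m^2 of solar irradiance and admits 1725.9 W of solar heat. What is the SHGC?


Rearrange Q = Area * SHGC * Irradiance:
  SHGC = Q / (Area * Irradiance)
  SHGC = 1725.9 / (3.2 * 805) = 0.67

0.67


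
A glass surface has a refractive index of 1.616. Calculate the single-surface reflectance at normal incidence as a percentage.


Fresnel reflectance at normal incidence:
  R = ((n - 1)/(n + 1))^2
  (n - 1)/(n + 1) = (1.616 - 1)/(1.616 + 1) = 0.235474
  R = 0.235474^2 = 0.055448
  R(%) = 0.055448 * 100 = 5.545%

5.545%


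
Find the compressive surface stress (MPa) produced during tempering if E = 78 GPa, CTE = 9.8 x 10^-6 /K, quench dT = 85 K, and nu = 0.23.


Tempering stress: sigma = E * alpha * dT / (1 - nu)
  E (MPa) = 78 * 1000 = 78000
  Numerator = 78000 * (9.8 x 10^-6) * 85 = 64.974
  Denominator = 1 - 0.23 = 0.77
  sigma = 64.974 / 0.77 = 84.4 MPa

84.4 MPa


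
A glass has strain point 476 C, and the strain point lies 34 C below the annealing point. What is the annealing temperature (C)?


T_anneal = T_strain + gap:
  T_anneal = 476 + 34 = 510 C

510 C


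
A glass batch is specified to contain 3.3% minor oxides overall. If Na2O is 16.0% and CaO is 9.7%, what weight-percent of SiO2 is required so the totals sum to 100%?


Known pieces sum to 100%:
  SiO2 = 100 - (others + Na2O + CaO)
  SiO2 = 100 - (3.3 + 16.0 + 9.7) = 71.0%

71.0%


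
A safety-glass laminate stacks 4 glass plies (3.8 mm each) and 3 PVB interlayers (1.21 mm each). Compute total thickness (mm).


Total thickness = glass contribution + PVB contribution
  Glass: 4 * 3.8 = 15.2 mm
  PVB: 3 * 1.21 = 3.63 mm
  Total = 15.2 + 3.63 = 18.83 mm

18.83 mm


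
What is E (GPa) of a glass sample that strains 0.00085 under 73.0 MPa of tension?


Young's modulus: E = stress / strain
  E = 73.0 MPa / 0.00085 = 85882.35 MPa
Convert to GPa: 85882.35 / 1000 = 85.88 GPa

85.88 GPa


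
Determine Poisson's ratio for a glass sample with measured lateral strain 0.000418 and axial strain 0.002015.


Poisson's ratio: nu = lateral strain / axial strain
  nu = 0.000418 / 0.002015 = 0.2074

0.2074


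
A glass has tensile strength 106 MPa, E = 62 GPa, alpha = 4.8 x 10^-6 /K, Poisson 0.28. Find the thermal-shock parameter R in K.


Thermal shock resistance: R = sigma * (1 - nu) / (E * alpha)
  Numerator = 106 * (1 - 0.28) = 76.32
  Denominator = 62 * 1000 * (4.8 x 10^-6) = 0.2976
  R = 76.32 / 0.2976 = 256.5 K

256.5 K


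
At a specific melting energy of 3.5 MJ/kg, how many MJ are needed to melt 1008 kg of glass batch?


Total energy = mass * specific energy
  E = 1008 * 3.5 = 3528 MJ

3528 MJ


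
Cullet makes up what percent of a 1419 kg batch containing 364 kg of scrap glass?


Cullet ratio = (cullet mass / total batch mass) * 100
  Ratio = 364 / 1419 * 100 = 25.65%

25.65%


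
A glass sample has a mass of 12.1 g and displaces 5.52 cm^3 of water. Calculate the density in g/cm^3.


Use the definition of density:
  rho = mass / volume
  rho = 12.1 / 5.52 = 2.192 g/cm^3

2.192 g/cm^3


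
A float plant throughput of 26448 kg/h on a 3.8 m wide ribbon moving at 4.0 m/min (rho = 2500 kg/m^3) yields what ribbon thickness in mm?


Ribbon cross-section from mass balance:
  Volume rate = throughput / density = 26448 / 2500 = 10.5792 m^3/h
  thickness = volume rate / (speed * 60 * width), i.e.
  thickness = throughput / (60 * speed * width * density) * 1000
  thickness = 26448 / (60 * 4.0 * 3.8 * 2500) * 1000 = 11.6 mm

11.6 mm


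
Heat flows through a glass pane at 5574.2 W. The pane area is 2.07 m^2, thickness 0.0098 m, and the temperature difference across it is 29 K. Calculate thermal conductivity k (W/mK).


Fourier's law rearranged: k = Q * t / (A * dT)
  Numerator = 5574.2 * 0.0098 = 54.62716
  Denominator = 2.07 * 29 = 60.03
  k = 54.62716 / 60.03 = 0.91 W/mK

0.91 W/mK


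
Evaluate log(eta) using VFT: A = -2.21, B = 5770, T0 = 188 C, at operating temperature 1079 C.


VFT equation: log(eta) = A + B / (T - T0)
  T - T0 = 1079 - 188 = 891
  B / (T - T0) = 5770 / 891 = 6.476
  log(eta) = -2.21 + 6.476 = 4.266

4.266


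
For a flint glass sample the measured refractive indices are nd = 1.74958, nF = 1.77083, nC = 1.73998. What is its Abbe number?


Abbe number formula: Vd = (nd - 1) / (nF - nC)
  nd - 1 = 1.74958 - 1 = 0.74958
  nF - nC = 1.77083 - 1.73998 = 0.03085
  Vd = 0.74958 / 0.03085 = 24.3

24.3


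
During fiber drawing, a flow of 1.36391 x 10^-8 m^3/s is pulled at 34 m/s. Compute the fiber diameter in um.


Cross-sectional area from continuity:
  A = Q / v = 1.36391 x 10^-8 / 34 = 4.0115 x 10^-10 m^2
Diameter from circular cross-section:
  d = sqrt(4A / pi) * 10^6 (m -> um)
  d = sqrt(4 * 4.0115 x 10^-10 / pi) * 10^6 = 22.6 um

22.6 um


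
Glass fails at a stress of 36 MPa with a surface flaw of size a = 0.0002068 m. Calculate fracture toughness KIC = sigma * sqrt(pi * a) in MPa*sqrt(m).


Fracture toughness: KIC = sigma * sqrt(pi * a)
  pi * a = pi * 0.0002068 = 0.000649681
  sqrt(pi * a) = 0.025489
  KIC = 36 * 0.025489 = 0.918 MPa*sqrt(m)

0.918 MPa*sqrt(m)


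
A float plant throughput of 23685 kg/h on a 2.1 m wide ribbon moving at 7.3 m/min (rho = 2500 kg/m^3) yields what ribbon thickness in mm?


Ribbon cross-section from mass balance:
  Volume rate = throughput / density = 23685 / 2500 = 9.474 m^3/h
  thickness = volume rate / (speed * 60 * width), i.e.
  thickness = throughput / (60 * speed * width * density) * 1000
  thickness = 23685 / (60 * 7.3 * 2.1 * 2500) * 1000 = 10.3 mm

10.3 mm


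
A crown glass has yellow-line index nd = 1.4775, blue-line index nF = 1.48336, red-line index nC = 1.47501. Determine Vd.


Abbe number formula: Vd = (nd - 1) / (nF - nC)
  nd - 1 = 1.4775 - 1 = 0.4775
  nF - nC = 1.48336 - 1.47501 = 0.00835
  Vd = 0.4775 / 0.00835 = 57.19

57.19


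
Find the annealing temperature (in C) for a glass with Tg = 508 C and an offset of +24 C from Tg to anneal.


The annealing temperature is Tg plus the offset:
  T_anneal = 508 + 24 = 532 C

532 C


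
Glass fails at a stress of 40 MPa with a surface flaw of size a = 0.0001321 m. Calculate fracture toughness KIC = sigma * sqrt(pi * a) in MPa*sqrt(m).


Fracture toughness: KIC = sigma * sqrt(pi * a)
  pi * a = pi * 0.0001321 = 0.000415004
  sqrt(pi * a) = 0.020372
  KIC = 40 * 0.020372 = 0.815 MPa*sqrt(m)

0.815 MPa*sqrt(m)


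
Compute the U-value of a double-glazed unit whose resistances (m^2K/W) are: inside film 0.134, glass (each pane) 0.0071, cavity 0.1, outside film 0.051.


Total thermal resistance (series):
  R_total = R_in + R_glass + R_air + R_glass + R_out
  R_total = 0.134 + 0.0071 + 0.1 + 0.0071 + 0.051 = 0.2992 m^2K/W
U-value = 1 / R_total = 1 / 0.2992 = 3.342 W/m^2K

3.342 W/m^2K


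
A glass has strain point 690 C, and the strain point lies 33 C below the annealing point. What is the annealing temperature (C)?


T_anneal = T_strain + gap:
  T_anneal = 690 + 33 = 723 C

723 C


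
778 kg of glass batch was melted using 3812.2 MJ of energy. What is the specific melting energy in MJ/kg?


Rearrange E = m * s for s:
  s = E / m
  s = 3812.2 / 778 = 4.9 MJ/kg

4.9 MJ/kg


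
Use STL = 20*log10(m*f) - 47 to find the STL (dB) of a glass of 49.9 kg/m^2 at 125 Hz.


Mass law: STL = 20 * log10(m * f) - 47
  m * f = 49.9 * 125 = 6237.5
  log10(6237.5) = 3.79501
  STL = 20 * 3.79501 - 47 = 75.9002 - 47 = 28.9 dB

28.9 dB


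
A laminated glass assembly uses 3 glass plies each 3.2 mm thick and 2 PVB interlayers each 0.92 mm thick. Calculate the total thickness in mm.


Total thickness = glass contribution + PVB contribution
  Glass: 3 * 3.2 = 9.6 mm
  PVB: 2 * 0.92 = 1.84 mm
  Total = 9.6 + 1.84 = 11.44 mm

11.44 mm


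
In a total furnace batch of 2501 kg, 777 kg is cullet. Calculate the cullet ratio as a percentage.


Cullet ratio = (cullet mass / total batch mass) * 100
  Ratio = 777 / 2501 * 100 = 31.07%

31.07%


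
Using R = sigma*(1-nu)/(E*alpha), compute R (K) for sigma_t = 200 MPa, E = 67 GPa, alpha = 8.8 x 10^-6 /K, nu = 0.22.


Thermal shock resistance: R = sigma * (1 - nu) / (E * alpha)
  Numerator = 200 * (1 - 0.22) = 156.0
  Denominator = 67 * 1000 * (8.8 x 10^-6) = 0.5896
  R = 156.0 / 0.5896 = 264.6 K

264.6 K


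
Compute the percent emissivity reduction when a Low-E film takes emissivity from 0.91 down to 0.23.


Percentage reduction = (1 - coated/uncoated) * 100
  Ratio = 0.23 / 0.91 = 0.2527
  Reduction = (1 - 0.2527) * 100 = 74.7%

74.7%


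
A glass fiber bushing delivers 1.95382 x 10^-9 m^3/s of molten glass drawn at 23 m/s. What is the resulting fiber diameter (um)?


Cross-sectional area from continuity:
  A = Q / v = 1.95382 x 10^-9 / 23 = 8.49487 x 10^-11 m^2
Diameter from circular cross-section:
  d = sqrt(4A / pi) * 10^6 (m -> um)
  d = sqrt(4 * 8.49487 x 10^-11 / pi) * 10^6 = 10.4 um

10.4 um


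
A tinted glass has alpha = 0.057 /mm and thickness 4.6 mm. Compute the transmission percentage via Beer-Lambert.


Beer-Lambert law: T = exp(-alpha * thickness)
  exponent = -0.057 * 4.6 = -0.2622
  T = exp(-0.2622) = 0.7694
  Percentage = 0.7694 * 100 = 76.94%

76.94%


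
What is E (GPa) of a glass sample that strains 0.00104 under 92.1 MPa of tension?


Young's modulus: E = stress / strain
  E = 92.1 MPa / 0.00104 = 88557.69 MPa
Convert to GPa: 88557.69 / 1000 = 88.56 GPa

88.56 GPa


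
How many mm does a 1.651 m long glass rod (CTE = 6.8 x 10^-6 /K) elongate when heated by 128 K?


Thermal expansion formula: dL = alpha * L0 * dT
  dL = (6.8 x 10^-6) * 1.651 * 128 = 0.00143703 m
Convert to mm: 0.00143703 * 1000 = 1.437 mm

1.437 mm


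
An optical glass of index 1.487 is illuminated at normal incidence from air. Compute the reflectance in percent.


Fresnel reflectance at normal incidence:
  R = ((n - 1)/(n + 1))^2
  (n - 1)/(n + 1) = (1.487 - 1)/(1.487 + 1) = 0.195818
  R = 0.195818^2 = 0.0383447
  R(%) = 0.0383447 * 100 = 3.834%

3.834%


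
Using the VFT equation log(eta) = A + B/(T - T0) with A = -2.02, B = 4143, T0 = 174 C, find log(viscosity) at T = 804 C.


VFT equation: log(eta) = A + B / (T - T0)
  T - T0 = 804 - 174 = 630
  B / (T - T0) = 4143 / 630 = 6.576
  log(eta) = -2.02 + 6.576 = 4.556

4.556


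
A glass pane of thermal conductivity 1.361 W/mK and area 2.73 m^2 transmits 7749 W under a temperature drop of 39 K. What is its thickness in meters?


Fourier's law: t = k * A * dT / Q
  t = 1.361 * 2.73 * 39 / 7749
  t = 144.90567 / 7749 = 0.0187 m

0.0187 m


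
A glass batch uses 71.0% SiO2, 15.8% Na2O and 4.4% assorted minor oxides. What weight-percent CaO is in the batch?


Pieces sum to 100%:
  CaO = 100 - (SiO2 + Na2O + others)
  CaO = 100 - (71.0 + 15.8 + 4.4) = 8.8%

8.8%


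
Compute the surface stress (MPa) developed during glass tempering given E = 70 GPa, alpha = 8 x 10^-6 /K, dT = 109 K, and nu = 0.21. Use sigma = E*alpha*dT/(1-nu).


Tempering stress: sigma = E * alpha * dT / (1 - nu)
  E (MPa) = 70 * 1000 = 70000
  Numerator = 70000 * (8 x 10^-6) * 109 = 61.04
  Denominator = 1 - 0.21 = 0.79
  sigma = 61.04 / 0.79 = 77.3 MPa

77.3 MPa


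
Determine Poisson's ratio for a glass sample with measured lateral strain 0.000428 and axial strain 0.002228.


Poisson's ratio: nu = lateral strain / axial strain
  nu = 0.000428 / 0.002228 = 0.1921

0.1921


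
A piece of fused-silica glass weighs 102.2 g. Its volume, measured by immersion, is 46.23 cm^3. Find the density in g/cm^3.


Use the definition of density:
  rho = mass / volume
  rho = 102.2 / 46.23 = 2.211 g/cm^3

2.211 g/cm^3


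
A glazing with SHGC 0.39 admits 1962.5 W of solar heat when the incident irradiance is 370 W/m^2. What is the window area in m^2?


Rearrange Q = Area * SHGC * Irradiance:
  Area = Q / (SHGC * Irradiance)
  Area = 1962.5 / (0.39 * 370) = 13.6 m^2

13.6 m^2


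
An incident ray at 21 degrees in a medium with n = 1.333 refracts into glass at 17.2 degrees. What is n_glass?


Apply Snell's law: n1 * sin(theta1) = n2 * sin(theta2)
  n2 = n1 * sin(theta1) / sin(theta2)
  sin(21) = 0.358368
  sin(17.2) = 0.295708
  n2 = 1.333 * 0.358368 / 0.295708 = 1.6155

1.6155


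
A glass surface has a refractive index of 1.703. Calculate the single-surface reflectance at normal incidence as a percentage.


Fresnel reflectance at normal incidence:
  R = ((n - 1)/(n + 1))^2
  (n - 1)/(n + 1) = (1.703 - 1)/(1.703 + 1) = 0.260081
  R = 0.260081^2 = 0.0676421
  R(%) = 0.0676421 * 100 = 6.764%

6.764%
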